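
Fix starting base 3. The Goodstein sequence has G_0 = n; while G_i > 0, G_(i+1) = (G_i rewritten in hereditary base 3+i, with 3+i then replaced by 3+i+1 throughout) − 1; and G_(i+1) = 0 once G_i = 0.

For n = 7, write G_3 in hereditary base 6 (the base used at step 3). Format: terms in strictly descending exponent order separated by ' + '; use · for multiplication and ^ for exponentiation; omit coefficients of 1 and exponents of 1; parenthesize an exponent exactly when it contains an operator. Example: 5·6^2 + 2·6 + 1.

6 + 3

[0] 7 ≡ 2·3 + 1 (base 3). Lift 4: 9. −1: 8.
[1] 8 ≡ 2·4 (base 4). Lift 5: 10. −1: 9.
[2] 9 ≡ 5 + 4 (base 5). Lift 6: 10. −1: 9.
[3] 9 ≡ 6 + 3 (base 6). Lift 7: 10. −1: 9.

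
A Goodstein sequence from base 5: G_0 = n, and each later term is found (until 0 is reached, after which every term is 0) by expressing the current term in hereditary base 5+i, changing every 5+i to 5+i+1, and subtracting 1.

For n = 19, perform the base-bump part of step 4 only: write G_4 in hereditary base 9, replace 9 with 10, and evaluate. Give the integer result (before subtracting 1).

30

G_0 = 19. HB_5(19) = 3·5 + 4. Bump = 22. G_1 = 21.
G_1 = 21. HB_6(21) = 3·6 + 3. Bump = 24. G_2 = 23.
G_2 = 23. HB_7(23) = 3·7 + 2. Bump = 26. G_3 = 25.
G_3 = 25. HB_8(25) = 3·8 + 1. Bump = 28. G_4 = 27.
G_4 = 27. HB_9(27) = 3·9. Bump = 30. G_5 = 29.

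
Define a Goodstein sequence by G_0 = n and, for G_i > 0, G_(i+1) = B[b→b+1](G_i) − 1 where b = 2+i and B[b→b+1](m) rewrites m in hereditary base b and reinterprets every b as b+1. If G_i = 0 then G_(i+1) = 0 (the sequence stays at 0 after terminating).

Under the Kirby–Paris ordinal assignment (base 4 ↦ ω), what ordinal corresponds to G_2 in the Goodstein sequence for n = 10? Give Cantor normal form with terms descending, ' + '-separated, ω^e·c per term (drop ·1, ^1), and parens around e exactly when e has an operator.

(0) 10|_2 = 2^(2 + 1) + 2 ↦ 3^(3 + 1) + 3|_3 = 84 ⇒ 83
(1) 83|_3 = 3^(3 + 1) + 2 ↦ 4^(4 + 1) + 2|_4 = 1026 ⇒ 1025

ω^(ω + 1) + 1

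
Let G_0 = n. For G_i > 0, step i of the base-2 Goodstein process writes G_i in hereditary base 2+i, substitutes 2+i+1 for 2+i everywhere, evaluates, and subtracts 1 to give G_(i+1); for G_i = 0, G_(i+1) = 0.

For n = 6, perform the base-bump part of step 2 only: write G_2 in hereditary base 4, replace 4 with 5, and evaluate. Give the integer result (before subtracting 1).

base 2: 6 = 2^2 + 2; at 3: 3^3 + 3 = 30; next = 29
base 3: 29 = 3^3 + 2; at 4: 4^4 + 2 = 258; next = 257

3126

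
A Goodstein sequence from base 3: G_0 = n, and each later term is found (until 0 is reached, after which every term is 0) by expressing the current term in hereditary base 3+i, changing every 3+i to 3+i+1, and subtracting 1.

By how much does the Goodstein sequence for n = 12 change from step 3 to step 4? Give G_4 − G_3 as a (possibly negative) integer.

[0] 12 ≡ 3^2 + 3 (base 3). Lift 4: 20. −1: 19.
[1] 19 ≡ 4^2 + 3 (base 4). Lift 5: 28. −1: 27.
[2] 27 ≡ 5^2 + 2 (base 5). Lift 6: 38. −1: 37.
[3] 37 ≡ 6^2 + 1 (base 6). Lift 7: 50. −1: 49.

12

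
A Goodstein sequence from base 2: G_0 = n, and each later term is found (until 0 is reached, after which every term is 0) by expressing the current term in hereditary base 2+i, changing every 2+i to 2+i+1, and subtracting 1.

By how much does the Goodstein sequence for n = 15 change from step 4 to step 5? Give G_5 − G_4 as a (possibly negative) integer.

15 —HB2→ 2^(2 + 1) + 2^2 + 2 + 1 —bump→ 3^(3 + 1) + 3^3 + 3 + 1 = 112 —(−1)→ 111
111 —HB3→ 3^(3 + 1) + 3^3 + 3 —bump→ 4^(4 + 1) + 4^4 + 4 = 1284 —(−1)→ 1283
1283 —HB4→ 4^(4 + 1) + 4^4 + 3 —bump→ 5^(5 + 1) + 5^5 + 3 = 18753 —(−1)→ 18752
18752 —HB5→ 5^(5 + 1) + 5^5 + 2 —bump→ 6^(6 + 1) + 6^6 + 2 = 326594 —(−1)→ 326593
326593 —HB6→ 6^(6 + 1) + 6^6 + 1 —bump→ 7^(7 + 1) + 7^7 + 1 = 6588345 —(−1)→ 6588344

6261751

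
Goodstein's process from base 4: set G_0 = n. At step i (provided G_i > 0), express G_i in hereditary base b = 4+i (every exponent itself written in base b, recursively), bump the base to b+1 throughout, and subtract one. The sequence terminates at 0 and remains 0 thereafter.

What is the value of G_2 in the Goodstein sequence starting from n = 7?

7

step 0: 7 = 4 + 3; sub 5 for 4: 5 + 3; = 8; G_1 = 8−1 = 7
step 1: 7 = 5 + 2; sub 6 for 5: 6 + 2; = 8; G_2 = 8−1 = 7
step 2: 7 = 6 + 1; sub 7 for 6: 7 + 1; = 8; G_3 = 8−1 = 7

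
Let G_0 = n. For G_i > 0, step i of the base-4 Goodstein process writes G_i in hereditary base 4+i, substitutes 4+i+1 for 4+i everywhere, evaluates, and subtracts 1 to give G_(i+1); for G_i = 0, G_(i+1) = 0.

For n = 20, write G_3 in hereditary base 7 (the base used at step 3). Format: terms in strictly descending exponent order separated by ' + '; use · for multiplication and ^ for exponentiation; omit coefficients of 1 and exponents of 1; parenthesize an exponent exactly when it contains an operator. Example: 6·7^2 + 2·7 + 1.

G_0=20  [base 4] 4^2 + 4  →[4↦5]→  5^2 + 5 = 30  −1 ⇒ G_1=29
G_1=29  [base 5] 5^2 + 4  →[5↦6]→  6^2 + 4 = 40  −1 ⇒ G_2=39
G_2=39  [base 6] 6^2 + 3  →[6↦7]→  7^2 + 3 = 52  −1 ⇒ G_3=51
G_3=51  [base 7] 7^2 + 2  →[7↦8]→  8^2 + 2 = 66  −1 ⇒ G_4=65

7^2 + 2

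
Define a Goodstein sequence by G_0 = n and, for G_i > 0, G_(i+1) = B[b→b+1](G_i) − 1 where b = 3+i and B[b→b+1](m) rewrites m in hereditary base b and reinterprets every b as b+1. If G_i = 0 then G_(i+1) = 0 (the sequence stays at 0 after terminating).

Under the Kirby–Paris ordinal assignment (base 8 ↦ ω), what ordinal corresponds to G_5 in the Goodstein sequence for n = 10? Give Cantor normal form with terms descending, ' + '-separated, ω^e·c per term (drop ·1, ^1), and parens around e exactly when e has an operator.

[0] 10 ≡ 3^2 + 1 (base 3). Lift 4: 17. −1: 16.
[1] 16 ≡ 4^2 (base 4). Lift 5: 25. −1: 24.
[2] 24 ≡ 4·5 + 4 (base 5). Lift 6: 28. −1: 27.
[3] 27 ≡ 4·6 + 3 (base 6). Lift 7: 31. −1: 30.
[4] 30 ≡ 4·7 + 2 (base 7). Lift 8: 34. −1: 33.

ω·4 + 1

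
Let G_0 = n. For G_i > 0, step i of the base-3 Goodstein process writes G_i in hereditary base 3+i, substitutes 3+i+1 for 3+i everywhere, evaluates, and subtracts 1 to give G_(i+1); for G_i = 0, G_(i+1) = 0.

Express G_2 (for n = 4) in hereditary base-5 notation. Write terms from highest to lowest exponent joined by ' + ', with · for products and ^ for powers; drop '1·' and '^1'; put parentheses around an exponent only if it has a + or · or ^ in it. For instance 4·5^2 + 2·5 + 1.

4

4 —HB3→ 3 + 1 —bump→ 4 + 1 = 5 —(−1)→ 4
4 —HB4→ 4 —bump→ 5 = 5 —(−1)→ 4
4 —HB5→ 4 —bump→ 4 = 4 —(−1)→ 3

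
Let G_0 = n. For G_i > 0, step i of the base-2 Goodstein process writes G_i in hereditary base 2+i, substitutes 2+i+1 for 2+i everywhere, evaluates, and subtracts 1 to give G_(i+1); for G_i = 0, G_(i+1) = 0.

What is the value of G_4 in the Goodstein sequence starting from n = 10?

279935

(0) 10|_2 = 2^(2 + 1) + 2 ↦ 3^(3 + 1) + 3|_3 = 84 ⇒ 83
(1) 83|_3 = 3^(3 + 1) + 2 ↦ 4^(4 + 1) + 2|_4 = 1026 ⇒ 1025
(2) 1025|_4 = 4^(4 + 1) + 1 ↦ 5^(5 + 1) + 1|_5 = 15626 ⇒ 15625
(3) 15625|_5 = 5^(5 + 1) ↦ 6^(6 + 1)|_6 = 279936 ⇒ 279935
(4) 279935|_6 = 5·6^6 + 5·6^5 + 5·6^4 + 5·6^3 + 5·6^2 + 5·6 + 5 ↦ 5·7^7 + 5·7^5 + 5·7^4 + 5·7^3 + 5·7^2 + 5·7 + 5|_7 = 4215755 ⇒ 4215754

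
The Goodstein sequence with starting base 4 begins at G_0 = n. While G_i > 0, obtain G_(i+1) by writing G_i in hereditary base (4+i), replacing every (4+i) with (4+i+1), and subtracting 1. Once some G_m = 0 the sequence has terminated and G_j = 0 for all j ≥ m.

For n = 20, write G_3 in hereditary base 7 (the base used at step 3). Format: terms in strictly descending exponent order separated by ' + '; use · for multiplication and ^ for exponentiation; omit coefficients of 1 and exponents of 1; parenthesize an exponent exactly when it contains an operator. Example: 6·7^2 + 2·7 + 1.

G_0=20  [base 4] 4^2 + 4  →[4↦5]→  5^2 + 5 = 30  −1 ⇒ G_1=29
G_1=29  [base 5] 5^2 + 4  →[5↦6]→  6^2 + 4 = 40  −1 ⇒ G_2=39
G_2=39  [base 6] 6^2 + 3  →[6↦7]→  7^2 + 3 = 52  −1 ⇒ G_3=51
G_3=51  [base 7] 7^2 + 2  →[7↦8]→  8^2 + 2 = 66  −1 ⇒ G_4=65

7^2 + 2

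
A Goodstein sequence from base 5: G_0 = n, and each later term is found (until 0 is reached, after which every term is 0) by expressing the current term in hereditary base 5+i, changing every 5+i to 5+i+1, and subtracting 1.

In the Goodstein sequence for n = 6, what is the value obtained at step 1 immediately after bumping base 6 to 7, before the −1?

7

[0] 6 ≡ 5 + 1 (base 5). Lift 6: 7. −1: 6.
[1] 6 ≡ 6 (base 6). Lift 7: 7. −1: 6.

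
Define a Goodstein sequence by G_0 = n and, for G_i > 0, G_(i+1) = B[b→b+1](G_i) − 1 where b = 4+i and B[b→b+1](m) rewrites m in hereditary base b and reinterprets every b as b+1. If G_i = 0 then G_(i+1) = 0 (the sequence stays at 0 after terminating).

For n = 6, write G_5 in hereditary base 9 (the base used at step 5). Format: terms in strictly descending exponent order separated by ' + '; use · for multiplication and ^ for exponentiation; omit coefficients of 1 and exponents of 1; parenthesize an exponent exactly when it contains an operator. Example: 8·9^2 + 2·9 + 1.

4

step 0: 6 = 4 + 2; sub 5 for 4: 5 + 2; = 7; G_1 = 7−1 = 6
step 1: 6 = 5 + 1; sub 6 for 5: 6 + 1; = 7; G_2 = 7−1 = 6
step 2: 6 = 6; sub 7 for 6: 7; = 7; G_3 = 7−1 = 6
step 3: 6 = 6; sub 8 for 7: 6; = 6; G_4 = 6−1 = 5
step 4: 5 = 5; sub 9 for 8: 5; = 5; G_5 = 5−1 = 4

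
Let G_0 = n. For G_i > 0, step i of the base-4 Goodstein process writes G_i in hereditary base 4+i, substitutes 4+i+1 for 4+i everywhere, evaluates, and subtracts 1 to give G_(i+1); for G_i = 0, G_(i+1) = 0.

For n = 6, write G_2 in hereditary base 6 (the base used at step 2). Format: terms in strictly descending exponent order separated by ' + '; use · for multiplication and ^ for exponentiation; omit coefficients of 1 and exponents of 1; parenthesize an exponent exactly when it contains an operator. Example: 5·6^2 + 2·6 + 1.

6

base 4: 6 = 4 + 2; at 5: 5 + 2 = 7; next = 6
base 5: 6 = 5 + 1; at 6: 6 + 1 = 7; next = 6
base 6: 6 = 6; at 7: 7 = 7; next = 6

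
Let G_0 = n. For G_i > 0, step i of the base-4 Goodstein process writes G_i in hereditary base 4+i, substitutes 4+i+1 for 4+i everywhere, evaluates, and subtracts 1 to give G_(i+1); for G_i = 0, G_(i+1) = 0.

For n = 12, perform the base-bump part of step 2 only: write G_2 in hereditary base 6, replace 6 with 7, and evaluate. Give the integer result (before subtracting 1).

17

step 0: 12 = 3·4; sub 5 for 4: 3·5; = 15; G_1 = 15−1 = 14
step 1: 14 = 2·5 + 4; sub 6 for 5: 2·6 + 4; = 16; G_2 = 16−1 = 15
step 2: 15 = 2·6 + 3; sub 7 for 6: 2·7 + 3; = 17; G_3 = 17−1 = 16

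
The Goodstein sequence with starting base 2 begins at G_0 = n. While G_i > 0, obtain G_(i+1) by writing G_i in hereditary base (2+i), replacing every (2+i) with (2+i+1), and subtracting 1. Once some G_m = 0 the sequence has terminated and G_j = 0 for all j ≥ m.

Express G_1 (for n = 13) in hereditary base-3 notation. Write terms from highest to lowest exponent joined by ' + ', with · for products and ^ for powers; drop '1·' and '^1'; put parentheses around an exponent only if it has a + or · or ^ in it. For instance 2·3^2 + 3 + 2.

3^(3 + 1) + 3^3

13 —HB2→ 2^(2 + 1) + 2^2 + 1 —bump→ 3^(3 + 1) + 3^3 + 1 = 109 —(−1)→ 108
108 —HB3→ 3^(3 + 1) + 3^3 —bump→ 4^(4 + 1) + 4^4 = 1280 —(−1)→ 1279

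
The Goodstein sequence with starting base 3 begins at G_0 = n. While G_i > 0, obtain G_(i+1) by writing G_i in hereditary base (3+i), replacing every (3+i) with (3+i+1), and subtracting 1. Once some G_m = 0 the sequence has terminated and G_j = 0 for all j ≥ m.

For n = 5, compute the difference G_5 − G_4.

-1

i=0: 5 = 3 + 2 (b=3); 3→4: 4 + 2 = 6; 6−1 = 5
i=1: 5 = 4 + 1 (b=4); 4→5: 5 + 1 = 6; 6−1 = 5
i=2: 5 = 5 (b=5); 5→6: 6 = 6; 6−1 = 5
i=3: 5 = 5 (b=6); 6→7: 5 = 5; 5−1 = 4
i=4: 4 = 4 (b=7); 7→8: 4 = 4; 4−1 = 3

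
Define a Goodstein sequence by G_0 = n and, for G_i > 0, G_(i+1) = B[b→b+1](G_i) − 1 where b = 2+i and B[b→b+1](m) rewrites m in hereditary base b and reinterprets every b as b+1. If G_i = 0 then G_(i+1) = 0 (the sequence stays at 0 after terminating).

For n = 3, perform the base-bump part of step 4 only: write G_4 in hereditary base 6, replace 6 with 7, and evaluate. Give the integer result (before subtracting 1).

1

G_0 = 3. HB_2(3) = 2 + 1. Bump = 4. G_1 = 3.
G_1 = 3. HB_3(3) = 3. Bump = 4. G_2 = 3.
G_2 = 3. HB_4(3) = 3. Bump = 3. G_3 = 2.
G_3 = 2. HB_5(2) = 2. Bump = 2. G_4 = 1.
G_4 = 1. HB_6(1) = 1. Bump = 1. G_5 = 0.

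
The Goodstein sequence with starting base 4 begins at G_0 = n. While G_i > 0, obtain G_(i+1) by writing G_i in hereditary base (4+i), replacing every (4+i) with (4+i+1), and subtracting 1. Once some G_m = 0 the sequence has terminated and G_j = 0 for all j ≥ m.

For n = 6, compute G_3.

step 0: 6 = 4 + 2; sub 5 for 4: 5 + 2; = 7; G_1 = 7−1 = 6
step 1: 6 = 5 + 1; sub 6 for 5: 6 + 1; = 7; G_2 = 7−1 = 6
step 2: 6 = 6; sub 7 for 6: 7; = 7; G_3 = 7−1 = 6

6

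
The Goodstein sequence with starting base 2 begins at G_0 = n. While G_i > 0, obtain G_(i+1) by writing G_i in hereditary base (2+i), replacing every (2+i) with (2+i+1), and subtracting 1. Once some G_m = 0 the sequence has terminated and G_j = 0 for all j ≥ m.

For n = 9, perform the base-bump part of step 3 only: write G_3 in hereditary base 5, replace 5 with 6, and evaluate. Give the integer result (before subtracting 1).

140744

G_0=9  [base 2] 2^(2 + 1) + 1  →[2↦3]→  3^(3 + 1) + 1 = 82  −1 ⇒ G_1=81
G_1=81  [base 3] 3^(3 + 1)  →[3↦4]→  4^(4 + 1) = 1024  −1 ⇒ G_2=1023
G_2=1023  [base 4] 3·4^4 + 3·4^3 + 3·4^2 + 3·4 + 3  →[4↦5]→  3·5^5 + 3·5^3 + 3·5^2 + 3·5 + 3 = 9843  −1 ⇒ G_3=9842
G_3=9842  [base 5] 3·5^5 + 3·5^3 + 3·5^2 + 3·5 + 2  →[5↦6]→  3·6^6 + 3·6^3 + 3·6^2 + 3·6 + 2 = 140744  −1 ⇒ G_4=140743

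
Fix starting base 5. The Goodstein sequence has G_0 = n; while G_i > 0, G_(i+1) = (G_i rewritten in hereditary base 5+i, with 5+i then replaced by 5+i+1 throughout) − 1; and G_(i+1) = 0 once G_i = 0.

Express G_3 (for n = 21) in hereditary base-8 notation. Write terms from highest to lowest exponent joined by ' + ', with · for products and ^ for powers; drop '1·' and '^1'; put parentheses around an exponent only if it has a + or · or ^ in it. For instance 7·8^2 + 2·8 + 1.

3·8 + 5

i=0: 21 = 4·5 + 1 (b=5); 5→6: 4·6 + 1 = 25; 25−1 = 24
i=1: 24 = 4·6 (b=6); 6→7: 4·7 = 28; 28−1 = 27
i=2: 27 = 3·7 + 6 (b=7); 7→8: 3·8 + 6 = 30; 30−1 = 29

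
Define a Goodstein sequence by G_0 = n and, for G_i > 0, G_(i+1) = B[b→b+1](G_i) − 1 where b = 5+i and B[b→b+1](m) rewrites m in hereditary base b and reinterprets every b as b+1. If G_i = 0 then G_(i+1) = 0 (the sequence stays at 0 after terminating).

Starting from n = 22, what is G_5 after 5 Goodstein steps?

35

G_0 = 22. HB_5(22) = 4·5 + 2. Bump = 26. G_1 = 25.
G_1 = 25. HB_6(25) = 4·6 + 1. Bump = 29. G_2 = 28.
G_2 = 28. HB_7(28) = 4·7. Bump = 32. G_3 = 31.
G_3 = 31. HB_8(31) = 3·8 + 7. Bump = 34. G_4 = 33.
G_4 = 33. HB_9(33) = 3·9 + 6. Bump = 36. G_5 = 35.
G_5 = 35. HB_10(35) = 3·10 + 5. Bump = 38. G_6 = 37.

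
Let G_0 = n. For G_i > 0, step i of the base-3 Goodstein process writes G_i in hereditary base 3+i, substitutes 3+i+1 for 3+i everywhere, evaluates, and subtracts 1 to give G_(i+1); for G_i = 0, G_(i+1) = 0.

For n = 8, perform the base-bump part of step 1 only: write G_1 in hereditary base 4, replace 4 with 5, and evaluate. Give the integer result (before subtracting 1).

11

8 —HB3→ 2·3 + 2 —bump→ 2·4 + 2 = 10 —(−1)→ 9
9 —HB4→ 2·4 + 1 —bump→ 2·5 + 1 = 11 —(−1)→ 10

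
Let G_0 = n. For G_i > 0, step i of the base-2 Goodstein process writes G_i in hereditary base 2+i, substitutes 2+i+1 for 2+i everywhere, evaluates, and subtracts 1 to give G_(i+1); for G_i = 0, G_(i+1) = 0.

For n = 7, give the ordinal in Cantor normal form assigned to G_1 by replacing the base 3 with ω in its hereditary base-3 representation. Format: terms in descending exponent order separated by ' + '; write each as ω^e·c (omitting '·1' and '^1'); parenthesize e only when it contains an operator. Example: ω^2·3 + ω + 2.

ω^ω + ω

step 0: 7 = 2^2 + 2 + 1; sub 3 for 2: 3^3 + 3 + 1; = 31; G_1 = 31−1 = 30
step 1: 30 = 3^3 + 3; sub 4 for 3: 4^4 + 4; = 260; G_2 = 260−1 = 259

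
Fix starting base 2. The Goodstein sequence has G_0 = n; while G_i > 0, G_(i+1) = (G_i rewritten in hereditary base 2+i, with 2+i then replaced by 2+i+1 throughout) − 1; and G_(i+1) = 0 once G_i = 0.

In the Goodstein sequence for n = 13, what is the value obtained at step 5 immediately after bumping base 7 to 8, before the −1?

134219480

base 2: 13 = 2^(2 + 1) + 2^2 + 1; at 3: 3^(3 + 1) + 3^3 + 1 = 109; next = 108
base 3: 108 = 3^(3 + 1) + 3^3; at 4: 4^(4 + 1) + 4^4 = 1280; next = 1279
base 4: 1279 = 4^(4 + 1) + 3·4^3 + 3·4^2 + 3·4 + 3; at 5: 5^(5 + 1) + 3·5^3 + 3·5^2 + 3·5 + 3 = 16093; next = 16092
base 5: 16092 = 5^(5 + 1) + 3·5^3 + 3·5^2 + 3·5 + 2; at 6: 6^(6 + 1) + 3·6^3 + 3·6^2 + 3·6 + 2 = 280712; next = 280711
base 6: 280711 = 6^(6 + 1) + 3·6^3 + 3·6^2 + 3·6 + 1; at 7: 7^(7 + 1) + 3·7^3 + 3·7^2 + 3·7 + 1 = 5765999; next = 5765998
base 7: 5765998 = 7^(7 + 1) + 3·7^3 + 3·7^2 + 3·7; at 8: 8^(8 + 1) + 3·8^3 + 3·8^2 + 3·8 = 134219480; next = 134219479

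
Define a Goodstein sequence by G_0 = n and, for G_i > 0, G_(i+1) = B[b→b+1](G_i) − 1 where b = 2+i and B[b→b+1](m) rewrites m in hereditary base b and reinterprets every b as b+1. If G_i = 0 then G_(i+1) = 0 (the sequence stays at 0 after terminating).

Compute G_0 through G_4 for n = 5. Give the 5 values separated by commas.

5, 27, 255, 467, 775

[0] 5 ≡ 2^2 + 1 (base 2). Lift 3: 28. −1: 27.
[1] 27 ≡ 3^3 (base 3). Lift 4: 256. −1: 255.
[2] 255 ≡ 3·4^3 + 3·4^2 + 3·4 + 3 (base 4). Lift 5: 468. −1: 467.
[3] 467 ≡ 3·5^3 + 3·5^2 + 3·5 + 2 (base 5). Lift 6: 776. −1: 775.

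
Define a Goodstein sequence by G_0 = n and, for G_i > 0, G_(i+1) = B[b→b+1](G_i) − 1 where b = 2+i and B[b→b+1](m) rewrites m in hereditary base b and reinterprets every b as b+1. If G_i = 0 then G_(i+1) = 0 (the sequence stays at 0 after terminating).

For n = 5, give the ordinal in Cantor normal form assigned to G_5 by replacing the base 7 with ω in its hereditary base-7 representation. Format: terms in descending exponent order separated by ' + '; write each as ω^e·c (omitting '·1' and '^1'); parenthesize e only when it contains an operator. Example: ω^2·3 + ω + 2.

(0) 5|_2 = 2^2 + 1 ↦ 3^3 + 1|_3 = 28 ⇒ 27
(1) 27|_3 = 3^3 ↦ 4^4|_4 = 256 ⇒ 255
(2) 255|_4 = 3·4^3 + 3·4^2 + 3·4 + 3 ↦ 3·5^3 + 3·5^2 + 3·5 + 3|_5 = 468 ⇒ 467
(3) 467|_5 = 3·5^3 + 3·5^2 + 3·5 + 2 ↦ 3·6^3 + 3·6^2 + 3·6 + 2|_6 = 776 ⇒ 775
(4) 775|_6 = 3·6^3 + 3·6^2 + 3·6 + 1 ↦ 3·7^3 + 3·7^2 + 3·7 + 1|_7 = 1198 ⇒ 1197
(5) 1197|_7 = 3·7^3 + 3·7^2 + 3·7 ↦ 3·8^3 + 3·8^2 + 3·8|_8 = 1752 ⇒ 1751

ω^3·3 + ω^2·3 + ω·3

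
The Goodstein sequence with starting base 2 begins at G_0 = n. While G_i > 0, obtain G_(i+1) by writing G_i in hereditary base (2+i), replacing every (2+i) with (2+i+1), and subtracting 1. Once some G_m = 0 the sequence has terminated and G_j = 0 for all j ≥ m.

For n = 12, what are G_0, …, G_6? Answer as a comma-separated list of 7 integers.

12, 107, 1065, 15685, 280019, 5764910, 134217867

(0) 12|_2 = 2^(2 + 1) + 2^2 ↦ 3^(3 + 1) + 3^3|_3 = 108 ⇒ 107
(1) 107|_3 = 3^(3 + 1) + 2·3^2 + 2·3 + 2 ↦ 4^(4 + 1) + 2·4^2 + 2·4 + 2|_4 = 1066 ⇒ 1065
(2) 1065|_4 = 4^(4 + 1) + 2·4^2 + 2·4 + 1 ↦ 5^(5 + 1) + 2·5^2 + 2·5 + 1|_5 = 15686 ⇒ 15685
(3) 15685|_5 = 5^(5 + 1) + 2·5^2 + 2·5 ↦ 6^(6 + 1) + 2·6^2 + 2·6|_6 = 280020 ⇒ 280019
(4) 280019|_6 = 6^(6 + 1) + 2·6^2 + 6 + 5 ↦ 7^(7 + 1) + 2·7^2 + 7 + 5|_7 = 5764911 ⇒ 5764910
(5) 5764910|_7 = 7^(7 + 1) + 2·7^2 + 7 + 4 ↦ 8^(8 + 1) + 2·8^2 + 8 + 4|_8 = 134217868 ⇒ 134217867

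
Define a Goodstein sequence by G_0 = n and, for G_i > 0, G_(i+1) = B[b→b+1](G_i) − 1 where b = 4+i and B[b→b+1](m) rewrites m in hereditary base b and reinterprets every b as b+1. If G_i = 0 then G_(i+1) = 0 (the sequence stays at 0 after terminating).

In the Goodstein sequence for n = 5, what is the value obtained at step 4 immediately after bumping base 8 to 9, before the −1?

3

G_0=5  [base 4] 4 + 1  →[4↦5]→  5 + 1 = 6  −1 ⇒ G_1=5
G_1=5  [base 5] 5  →[5↦6]→  6 = 6  −1 ⇒ G_2=5
G_2=5  [base 6] 5  →[6↦7]→  5 = 5  −1 ⇒ G_3=4
G_3=4  [base 7] 4  →[7↦8]→  4 = 4  −1 ⇒ G_4=3
G_4=3  [base 8] 3  →[8↦9]→  3 = 3  −1 ⇒ G_5=2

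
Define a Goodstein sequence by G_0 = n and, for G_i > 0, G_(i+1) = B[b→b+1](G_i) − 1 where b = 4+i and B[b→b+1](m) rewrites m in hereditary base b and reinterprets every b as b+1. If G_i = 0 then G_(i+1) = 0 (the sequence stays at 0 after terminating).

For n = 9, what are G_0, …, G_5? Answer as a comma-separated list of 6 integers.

(0) 9|_4 = 2·4 + 1 ↦ 2·5 + 1|_5 = 11 ⇒ 10
(1) 10|_5 = 2·5 ↦ 2·6|_6 = 12 ⇒ 11
(2) 11|_6 = 6 + 5 ↦ 7 + 5|_7 = 12 ⇒ 11
(3) 11|_7 = 7 + 4 ↦ 8 + 4|_8 = 12 ⇒ 11
(4) 11|_8 = 8 + 3 ↦ 9 + 3|_9 = 12 ⇒ 11

9, 10, 11, 11, 11, 11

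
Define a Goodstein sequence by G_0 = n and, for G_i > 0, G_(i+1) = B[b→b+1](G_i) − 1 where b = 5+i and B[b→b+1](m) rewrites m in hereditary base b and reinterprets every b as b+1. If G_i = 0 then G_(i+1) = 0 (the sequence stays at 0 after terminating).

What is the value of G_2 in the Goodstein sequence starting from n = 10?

step 0: 10 = 2·5; sub 6 for 5: 2·6; = 12; G_1 = 12−1 = 11
step 1: 11 = 6 + 5; sub 7 for 6: 7 + 5; = 12; G_2 = 12−1 = 11

11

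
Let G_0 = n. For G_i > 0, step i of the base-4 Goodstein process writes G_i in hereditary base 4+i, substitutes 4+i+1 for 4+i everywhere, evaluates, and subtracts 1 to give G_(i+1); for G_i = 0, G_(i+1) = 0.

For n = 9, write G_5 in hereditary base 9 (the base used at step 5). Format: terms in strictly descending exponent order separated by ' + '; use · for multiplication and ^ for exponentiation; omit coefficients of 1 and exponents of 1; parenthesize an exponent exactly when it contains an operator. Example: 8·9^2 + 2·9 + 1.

step 0: 9 = 2·4 + 1; sub 5 for 4: 2·5 + 1; = 11; G_1 = 11−1 = 10
step 1: 10 = 2·5; sub 6 for 5: 2·6; = 12; G_2 = 12−1 = 11
step 2: 11 = 6 + 5; sub 7 for 6: 7 + 5; = 12; G_3 = 12−1 = 11
step 3: 11 = 7 + 4; sub 8 for 7: 8 + 4; = 12; G_4 = 12−1 = 11
step 4: 11 = 8 + 3; sub 9 for 8: 9 + 3; = 12; G_5 = 12−1 = 11
step 5: 11 = 9 + 2; sub 10 for 9: 10 + 2; = 12; G_6 = 12−1 = 11

9 + 2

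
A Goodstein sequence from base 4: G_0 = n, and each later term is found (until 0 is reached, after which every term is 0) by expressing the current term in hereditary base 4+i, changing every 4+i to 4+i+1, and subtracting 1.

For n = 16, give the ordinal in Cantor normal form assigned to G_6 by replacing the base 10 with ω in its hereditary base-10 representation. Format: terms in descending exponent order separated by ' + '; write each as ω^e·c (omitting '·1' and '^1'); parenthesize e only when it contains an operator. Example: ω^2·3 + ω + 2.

ω·3 + 9

[0] 16 ≡ 4^2 (base 4). Lift 5: 25. −1: 24.
[1] 24 ≡ 4·5 + 4 (base 5). Lift 6: 28. −1: 27.
[2] 27 ≡ 4·6 + 3 (base 6). Lift 7: 31. −1: 30.
[3] 30 ≡ 4·7 + 2 (base 7). Lift 8: 34. −1: 33.
[4] 33 ≡ 4·8 + 1 (base 8). Lift 9: 37. −1: 36.
[5] 36 ≡ 4·9 (base 9). Lift 10: 40. −1: 39.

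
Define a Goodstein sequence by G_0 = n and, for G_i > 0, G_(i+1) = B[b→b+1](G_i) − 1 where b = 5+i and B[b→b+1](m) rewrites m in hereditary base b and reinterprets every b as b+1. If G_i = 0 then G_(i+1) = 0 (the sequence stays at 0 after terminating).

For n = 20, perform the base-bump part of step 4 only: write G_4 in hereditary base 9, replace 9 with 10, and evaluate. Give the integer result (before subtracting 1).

32

i=0: 20 = 4·5 (b=5); 5→6: 4·6 = 24; 24−1 = 23
i=1: 23 = 3·6 + 5 (b=6); 6→7: 3·7 + 5 = 26; 26−1 = 25
i=2: 25 = 3·7 + 4 (b=7); 7→8: 3·8 + 4 = 28; 28−1 = 27
i=3: 27 = 3·8 + 3 (b=8); 8→9: 3·9 + 3 = 30; 30−1 = 29
i=4: 29 = 3·9 + 2 (b=9); 9→10: 3·10 + 2 = 32; 32−1 = 31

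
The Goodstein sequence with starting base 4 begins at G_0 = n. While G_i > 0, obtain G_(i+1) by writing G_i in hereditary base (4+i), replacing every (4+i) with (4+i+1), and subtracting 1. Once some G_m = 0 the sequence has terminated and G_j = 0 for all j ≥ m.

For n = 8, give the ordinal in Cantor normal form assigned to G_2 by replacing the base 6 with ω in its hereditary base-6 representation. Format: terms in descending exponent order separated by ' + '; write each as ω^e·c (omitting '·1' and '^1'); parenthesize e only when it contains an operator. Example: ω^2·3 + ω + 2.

G_0=8  [base 4] 2·4  →[4↦5]→  2·5 = 10  −1 ⇒ G_1=9
G_1=9  [base 5] 5 + 4  →[5↦6]→  6 + 4 = 10  −1 ⇒ G_2=9
G_2=9  [base 6] 6 + 3  →[6↦7]→  7 + 3 = 10  −1 ⇒ G_3=9

ω + 3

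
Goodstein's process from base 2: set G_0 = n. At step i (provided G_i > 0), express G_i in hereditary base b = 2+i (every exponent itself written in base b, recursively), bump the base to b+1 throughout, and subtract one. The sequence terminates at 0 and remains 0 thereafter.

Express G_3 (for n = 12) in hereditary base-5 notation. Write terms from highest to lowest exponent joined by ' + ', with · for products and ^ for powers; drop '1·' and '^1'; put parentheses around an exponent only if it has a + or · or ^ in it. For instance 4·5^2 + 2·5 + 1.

i=0: 12 = 2^(2 + 1) + 2^2 (b=2); 2→3: 3^(3 + 1) + 3^3 = 108; 108−1 = 107
i=1: 107 = 3^(3 + 1) + 2·3^2 + 2·3 + 2 (b=3); 3→4: 4^(4 + 1) + 2·4^2 + 2·4 + 2 = 1066; 1066−1 = 1065
i=2: 1065 = 4^(4 + 1) + 2·4^2 + 2·4 + 1 (b=4); 4→5: 5^(5 + 1) + 2·5^2 + 2·5 + 1 = 15686; 15686−1 = 15685

5^(5 + 1) + 2·5^2 + 2·5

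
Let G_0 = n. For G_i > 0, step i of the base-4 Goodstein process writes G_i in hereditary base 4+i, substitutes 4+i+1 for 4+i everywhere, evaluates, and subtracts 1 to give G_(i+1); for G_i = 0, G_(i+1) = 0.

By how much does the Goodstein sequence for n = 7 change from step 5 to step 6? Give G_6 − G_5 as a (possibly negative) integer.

G_0=7  [base 4] 4 + 3  →[4↦5]→  5 + 3 = 8  −1 ⇒ G_1=7
G_1=7  [base 5] 5 + 2  →[5↦6]→  6 + 2 = 8  −1 ⇒ G_2=7
G_2=7  [base 6] 6 + 1  →[6↦7]→  7 + 1 = 8  −1 ⇒ G_3=7
G_3=7  [base 7] 7  →[7↦8]→  8 = 8  −1 ⇒ G_4=7
G_4=7  [base 8] 7  →[8↦9]→  7 = 7  −1 ⇒ G_5=6
G_5=6  [base 9] 6  →[9↦10]→  6 = 6  −1 ⇒ G_6=5

-1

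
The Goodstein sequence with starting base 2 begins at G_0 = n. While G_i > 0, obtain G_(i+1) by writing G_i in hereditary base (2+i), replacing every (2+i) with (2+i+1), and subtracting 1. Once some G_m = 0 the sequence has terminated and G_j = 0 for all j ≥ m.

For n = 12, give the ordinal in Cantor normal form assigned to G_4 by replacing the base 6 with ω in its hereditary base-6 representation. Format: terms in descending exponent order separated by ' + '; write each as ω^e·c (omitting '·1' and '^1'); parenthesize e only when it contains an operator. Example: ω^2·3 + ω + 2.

ω^(ω + 1) + ω^2·2 + ω + 5

[0] 12 ≡ 2^(2 + 1) + 2^2 (base 2). Lift 3: 108. −1: 107.
[1] 107 ≡ 3^(3 + 1) + 2·3^2 + 2·3 + 2 (base 3). Lift 4: 1066. −1: 1065.
[2] 1065 ≡ 4^(4 + 1) + 2·4^2 + 2·4 + 1 (base 4). Lift 5: 15686. −1: 15685.
[3] 15685 ≡ 5^(5 + 1) + 2·5^2 + 2·5 (base 5). Lift 6: 280020. −1: 280019.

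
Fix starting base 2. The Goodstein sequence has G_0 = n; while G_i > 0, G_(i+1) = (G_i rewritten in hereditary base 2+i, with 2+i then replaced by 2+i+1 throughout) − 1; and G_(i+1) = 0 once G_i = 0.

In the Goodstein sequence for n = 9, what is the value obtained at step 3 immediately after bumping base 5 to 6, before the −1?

step 0: 9 = 2^(2 + 1) + 1; sub 3 for 2: 3^(3 + 1) + 1; = 82; G_1 = 82−1 = 81
step 1: 81 = 3^(3 + 1); sub 4 for 3: 4^(4 + 1); = 1024; G_2 = 1024−1 = 1023
step 2: 1023 = 3·4^4 + 3·4^3 + 3·4^2 + 3·4 + 3; sub 5 for 4: 3·5^5 + 3·5^3 + 3·5^2 + 3·5 + 3; = 9843; G_3 = 9843−1 = 9842
step 3: 9842 = 3·5^5 + 3·5^3 + 3·5^2 + 3·5 + 2; sub 6 for 5: 3·6^6 + 3·6^3 + 3·6^2 + 3·6 + 2; = 140744; G_4 = 140744−1 = 140743

140744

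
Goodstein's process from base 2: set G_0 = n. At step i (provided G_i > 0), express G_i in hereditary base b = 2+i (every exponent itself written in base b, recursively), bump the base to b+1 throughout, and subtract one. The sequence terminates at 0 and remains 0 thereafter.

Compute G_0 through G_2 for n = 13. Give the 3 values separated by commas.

G_0=13  [base 2] 2^(2 + 1) + 2^2 + 1  →[2↦3]→  3^(3 + 1) + 3^3 + 1 = 109  −1 ⇒ G_1=108
G_1=108  [base 3] 3^(3 + 1) + 3^3  →[3↦4]→  4^(4 + 1) + 4^4 = 1280  −1 ⇒ G_2=1279

13, 108, 1279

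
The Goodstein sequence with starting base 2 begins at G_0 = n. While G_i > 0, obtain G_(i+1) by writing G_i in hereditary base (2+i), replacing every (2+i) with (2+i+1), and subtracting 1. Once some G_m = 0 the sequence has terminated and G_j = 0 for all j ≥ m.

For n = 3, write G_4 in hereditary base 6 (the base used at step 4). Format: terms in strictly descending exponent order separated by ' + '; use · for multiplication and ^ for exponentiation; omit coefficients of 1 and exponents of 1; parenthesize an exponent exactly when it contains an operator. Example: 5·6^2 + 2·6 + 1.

step 0: 3 = 2 + 1; sub 3 for 2: 3 + 1; = 4; G_1 = 4−1 = 3
step 1: 3 = 3; sub 4 for 3: 4; = 4; G_2 = 4−1 = 3
step 2: 3 = 3; sub 5 for 4: 3; = 3; G_3 = 3−1 = 2
step 3: 2 = 2; sub 6 for 5: 2; = 2; G_4 = 2−1 = 1
step 4: 1 = 1; sub 7 for 6: 1; = 1; G_5 = 1−1 = 0

1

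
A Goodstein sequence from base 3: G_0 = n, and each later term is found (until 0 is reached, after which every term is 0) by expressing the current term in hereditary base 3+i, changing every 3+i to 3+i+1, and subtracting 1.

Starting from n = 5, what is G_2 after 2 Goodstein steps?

(0) 5|_3 = 3 + 2 ↦ 4 + 2|_4 = 6 ⇒ 5
(1) 5|_4 = 4 + 1 ↦ 5 + 1|_5 = 6 ⇒ 5
(2) 5|_5 = 5 ↦ 6|_6 = 6 ⇒ 5

5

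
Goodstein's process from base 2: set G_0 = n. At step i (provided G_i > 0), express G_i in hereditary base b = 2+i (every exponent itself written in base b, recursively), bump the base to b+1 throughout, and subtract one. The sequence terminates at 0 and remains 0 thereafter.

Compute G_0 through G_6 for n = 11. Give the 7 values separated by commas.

11, 84, 1027, 15627, 279937, 5764801, 134217727

G_0 = 11. HB_2(11) = 2^(2 + 1) + 2 + 1. Bump = 85. G_1 = 84.
G_1 = 84. HB_3(84) = 3^(3 + 1) + 3. Bump = 1028. G_2 = 1027.
G_2 = 1027. HB_4(1027) = 4^(4 + 1) + 3. Bump = 15628. G_3 = 15627.
G_3 = 15627. HB_5(15627) = 5^(5 + 1) + 2. Bump = 279938. G_4 = 279937.
G_4 = 279937. HB_6(279937) = 6^(6 + 1) + 1. Bump = 5764802. G_5 = 5764801.
G_5 = 5764801. HB_7(5764801) = 7^(7 + 1). Bump = 134217728. G_6 = 134217727.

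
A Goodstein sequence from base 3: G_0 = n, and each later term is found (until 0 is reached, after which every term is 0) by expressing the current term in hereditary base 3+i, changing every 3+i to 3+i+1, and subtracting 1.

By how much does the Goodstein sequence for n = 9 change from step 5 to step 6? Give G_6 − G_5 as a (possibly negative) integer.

1

i=0: 9 = 3^2 (b=3); 3→4: 4^2 = 16; 16−1 = 15
i=1: 15 = 3·4 + 3 (b=4); 4→5: 3·5 + 3 = 18; 18−1 = 17
i=2: 17 = 3·5 + 2 (b=5); 5→6: 3·6 + 2 = 20; 20−1 = 19
i=3: 19 = 3·6 + 1 (b=6); 6→7: 3·7 + 1 = 22; 22−1 = 21
i=4: 21 = 3·7 (b=7); 7→8: 3·8 = 24; 24−1 = 23
i=5: 23 = 2·8 + 7 (b=8); 8→9: 2·9 + 7 = 25; 25−1 = 24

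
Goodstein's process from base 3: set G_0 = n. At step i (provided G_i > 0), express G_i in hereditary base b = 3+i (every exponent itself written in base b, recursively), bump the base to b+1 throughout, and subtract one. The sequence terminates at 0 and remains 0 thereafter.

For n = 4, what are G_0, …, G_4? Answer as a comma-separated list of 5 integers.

step 0: 4 = 3 + 1; sub 4 for 3: 4 + 1; = 5; G_1 = 5−1 = 4
step 1: 4 = 4; sub 5 for 4: 5; = 5; G_2 = 5−1 = 4
step 2: 4 = 4; sub 6 for 5: 4; = 4; G_3 = 4−1 = 3
step 3: 3 = 3; sub 7 for 6: 3; = 3; G_4 = 3−1 = 2

4, 4, 4, 3, 2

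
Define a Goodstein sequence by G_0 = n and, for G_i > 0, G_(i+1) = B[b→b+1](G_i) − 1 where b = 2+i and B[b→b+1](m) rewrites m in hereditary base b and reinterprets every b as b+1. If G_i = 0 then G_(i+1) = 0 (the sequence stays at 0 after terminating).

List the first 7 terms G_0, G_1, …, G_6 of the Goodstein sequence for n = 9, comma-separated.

(0) 9|_2 = 2^(2 + 1) + 1 ↦ 3^(3 + 1) + 1|_3 = 82 ⇒ 81
(1) 81|_3 = 3^(3 + 1) ↦ 4^(4 + 1)|_4 = 1024 ⇒ 1023
(2) 1023|_4 = 3·4^4 + 3·4^3 + 3·4^2 + 3·4 + 3 ↦ 3·5^5 + 3·5^3 + 3·5^2 + 3·5 + 3|_5 = 9843 ⇒ 9842
(3) 9842|_5 = 3·5^5 + 3·5^3 + 3·5^2 + 3·5 + 2 ↦ 3·6^6 + 3·6^3 + 3·6^2 + 3·6 + 2|_6 = 140744 ⇒ 140743
(4) 140743|_6 = 3·6^6 + 3·6^3 + 3·6^2 + 3·6 + 1 ↦ 3·7^7 + 3·7^3 + 3·7^2 + 3·7 + 1|_7 = 2471827 ⇒ 2471826
(5) 2471826|_7 = 3·7^7 + 3·7^3 + 3·7^2 + 3·7 ↦ 3·8^8 + 3·8^3 + 3·8^2 + 3·8|_8 = 50333400 ⇒ 50333399

9, 81, 1023, 9842, 140743, 2471826, 50333399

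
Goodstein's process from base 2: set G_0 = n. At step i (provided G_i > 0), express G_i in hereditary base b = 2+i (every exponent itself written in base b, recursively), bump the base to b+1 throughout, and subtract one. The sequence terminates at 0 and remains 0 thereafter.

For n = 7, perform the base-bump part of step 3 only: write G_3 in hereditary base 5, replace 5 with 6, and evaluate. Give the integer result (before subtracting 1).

base 2: 7 = 2^2 + 2 + 1; at 3: 3^3 + 3 + 1 = 31; next = 30
base 3: 30 = 3^3 + 3; at 4: 4^4 + 4 = 260; next = 259
base 4: 259 = 4^4 + 3; at 5: 5^5 + 3 = 3128; next = 3127
base 5: 3127 = 5^5 + 2; at 6: 6^6 + 2 = 46658; next = 46657

46658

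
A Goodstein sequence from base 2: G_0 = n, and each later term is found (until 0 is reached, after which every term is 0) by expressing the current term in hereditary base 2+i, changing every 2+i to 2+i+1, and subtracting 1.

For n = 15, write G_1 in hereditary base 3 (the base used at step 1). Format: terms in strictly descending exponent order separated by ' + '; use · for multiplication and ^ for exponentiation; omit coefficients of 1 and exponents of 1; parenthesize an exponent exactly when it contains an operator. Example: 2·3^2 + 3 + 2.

3^(3 + 1) + 3^3 + 3

i=0: 15 = 2^(2 + 1) + 2^2 + 2 + 1 (b=2); 2→3: 3^(3 + 1) + 3^3 + 3 + 1 = 112; 112−1 = 111
i=1: 111 = 3^(3 + 1) + 3^3 + 3 (b=3); 3→4: 4^(4 + 1) + 4^4 + 4 = 1284; 1284−1 = 1283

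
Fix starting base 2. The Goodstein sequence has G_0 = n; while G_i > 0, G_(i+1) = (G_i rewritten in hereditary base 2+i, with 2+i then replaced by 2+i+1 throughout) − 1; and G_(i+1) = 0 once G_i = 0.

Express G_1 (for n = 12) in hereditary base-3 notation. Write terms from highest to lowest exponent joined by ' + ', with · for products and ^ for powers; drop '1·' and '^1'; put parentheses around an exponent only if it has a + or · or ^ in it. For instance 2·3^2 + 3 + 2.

3^(3 + 1) + 2·3^2 + 2·3 + 2

G_0=12  [base 2] 2^(2 + 1) + 2^2  →[2↦3]→  3^(3 + 1) + 3^3 = 108  −1 ⇒ G_1=107
G_1=107  [base 3] 3^(3 + 1) + 2·3^2 + 2·3 + 2  →[3↦4]→  4^(4 + 1) + 2·4^2 + 2·4 + 2 = 1066  −1 ⇒ G_2=1065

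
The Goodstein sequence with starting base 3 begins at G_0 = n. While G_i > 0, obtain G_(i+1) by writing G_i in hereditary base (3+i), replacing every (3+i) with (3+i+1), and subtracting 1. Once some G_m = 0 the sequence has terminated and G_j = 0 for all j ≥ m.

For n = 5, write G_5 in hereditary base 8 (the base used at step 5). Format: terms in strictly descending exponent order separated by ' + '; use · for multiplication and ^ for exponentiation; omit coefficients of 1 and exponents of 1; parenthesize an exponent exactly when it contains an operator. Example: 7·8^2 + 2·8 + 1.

3

G_0 = 5. HB_3(5) = 3 + 2. Bump = 6. G_1 = 5.
G_1 = 5. HB_4(5) = 4 + 1. Bump = 6. G_2 = 5.
G_2 = 5. HB_5(5) = 5. Bump = 6. G_3 = 5.
G_3 = 5. HB_6(5) = 5. Bump = 5. G_4 = 4.
G_4 = 4. HB_7(4) = 4. Bump = 4. G_5 = 3.
G_5 = 3. HB_8(3) = 3. Bump = 3. G_6 = 2.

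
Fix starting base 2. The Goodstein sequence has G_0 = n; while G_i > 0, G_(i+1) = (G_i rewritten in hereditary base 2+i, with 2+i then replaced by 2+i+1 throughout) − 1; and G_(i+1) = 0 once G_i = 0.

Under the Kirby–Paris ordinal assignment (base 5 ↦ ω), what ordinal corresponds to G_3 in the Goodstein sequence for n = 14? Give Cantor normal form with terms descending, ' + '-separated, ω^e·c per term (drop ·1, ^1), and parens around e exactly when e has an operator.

ω^(ω + 1) + ω^ω

G_0=14  [base 2] 2^(2 + 1) + 2^2 + 2  →[2↦3]→  3^(3 + 1) + 3^3 + 3 = 111  −1 ⇒ G_1=110
G_1=110  [base 3] 3^(3 + 1) + 3^3 + 2  →[3↦4]→  4^(4 + 1) + 4^4 + 2 = 1282  −1 ⇒ G_2=1281
G_2=1281  [base 4] 4^(4 + 1) + 4^4 + 1  →[4↦5]→  5^(5 + 1) + 5^5 + 1 = 18751  −1 ⇒ G_3=18750
G_3=18750  [base 5] 5^(5 + 1) + 5^5  →[5↦6]→  6^(6 + 1) + 6^6 = 326592  −1 ⇒ G_4=326591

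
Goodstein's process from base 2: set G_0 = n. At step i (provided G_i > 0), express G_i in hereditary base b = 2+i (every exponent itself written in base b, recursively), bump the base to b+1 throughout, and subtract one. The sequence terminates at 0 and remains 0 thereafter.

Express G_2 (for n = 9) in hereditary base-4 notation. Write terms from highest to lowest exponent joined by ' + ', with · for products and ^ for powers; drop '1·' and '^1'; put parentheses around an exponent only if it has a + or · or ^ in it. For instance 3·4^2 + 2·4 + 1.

3·4^4 + 3·4^3 + 3·4^2 + 3·4 + 3

[0] 9 ≡ 2^(2 + 1) + 1 (base 2). Lift 3: 82. −1: 81.
[1] 81 ≡ 3^(3 + 1) (base 3). Lift 4: 1024. −1: 1023.
[2] 1023 ≡ 3·4^4 + 3·4^3 + 3·4^2 + 3·4 + 3 (base 4). Lift 5: 9843. −1: 9842.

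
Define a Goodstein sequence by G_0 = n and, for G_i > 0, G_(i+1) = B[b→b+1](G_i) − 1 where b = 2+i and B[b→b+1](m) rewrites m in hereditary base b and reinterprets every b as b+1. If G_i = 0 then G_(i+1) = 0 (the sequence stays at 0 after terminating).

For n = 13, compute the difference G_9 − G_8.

3038428377778

13 —HB2→ 2^(2 + 1) + 2^2 + 1 —bump→ 3^(3 + 1) + 3^3 + 1 = 109 —(−1)→ 108
108 —HB3→ 3^(3 + 1) + 3^3 —bump→ 4^(4 + 1) + 4^4 = 1280 —(−1)→ 1279
1279 —HB4→ 4^(4 + 1) + 3·4^3 + 3·4^2 + 3·4 + 3 —bump→ 5^(5 + 1) + 3·5^3 + 3·5^2 + 3·5 + 3 = 16093 —(−1)→ 16092
16092 —HB5→ 5^(5 + 1) + 3·5^3 + 3·5^2 + 3·5 + 2 —bump→ 6^(6 + 1) + 3·6^3 + 3·6^2 + 3·6 + 2 = 280712 —(−1)→ 280711
280711 —HB6→ 6^(6 + 1) + 3·6^3 + 3·6^2 + 3·6 + 1 —bump→ 7^(7 + 1) + 3·7^3 + 3·7^2 + 3·7 + 1 = 5765999 —(−1)→ 5765998
5765998 —HB7→ 7^(7 + 1) + 3·7^3 + 3·7^2 + 3·7 —bump→ 8^(8 + 1) + 3·8^3 + 3·8^2 + 3·8 = 134219480 —(−1)→ 134219479
134219479 —HB8→ 8^(8 + 1) + 3·8^3 + 3·8^2 + 2·8 + 7 —bump→ 9^(9 + 1) + 3·9^3 + 3·9^2 + 2·9 + 7 = 3486786856 —(−1)→ 3486786855
3486786855 —HB9→ 9^(9 + 1) + 3·9^3 + 3·9^2 + 2·9 + 6 —bump→ 10^(10 + 1) + 3·10^3 + 3·10^2 + 2·10 + 6 = 100000003326 —(−1)→ 100000003325
100000003325 —HB10→ 10^(10 + 1) + 3·10^3 + 3·10^2 + 2·10 + 5 —bump→ 11^(11 + 1) + 3·11^3 + 3·11^2 + 2·11 + 5 = 3138428381104 —(−1)→ 3138428381103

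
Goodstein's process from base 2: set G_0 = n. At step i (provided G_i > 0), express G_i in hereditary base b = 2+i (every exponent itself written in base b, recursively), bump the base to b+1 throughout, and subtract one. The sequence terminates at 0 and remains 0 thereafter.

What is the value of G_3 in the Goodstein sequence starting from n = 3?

2

G_0=3  [base 2] 2 + 1  →[2↦3]→  3 + 1 = 4  −1 ⇒ G_1=3
G_1=3  [base 3] 3  →[3↦4]→  4 = 4  −1 ⇒ G_2=3
G_2=3  [base 4] 3  →[4↦5]→  3 = 3  −1 ⇒ G_3=2
G_3=2  [base 5] 2  →[5↦6]→  2 = 2  −1 ⇒ G_4=1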